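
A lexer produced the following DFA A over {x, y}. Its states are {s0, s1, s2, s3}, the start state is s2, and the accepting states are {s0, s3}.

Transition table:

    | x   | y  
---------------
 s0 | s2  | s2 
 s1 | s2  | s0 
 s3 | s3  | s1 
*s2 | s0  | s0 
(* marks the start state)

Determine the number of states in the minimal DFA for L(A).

2

Reachable states from the start: {s0,s2}. Unreachable: {s1,s3} — drop them.
Start with accepting vs non-accepting: {s0} | {s2}.
No further refinement is possible. Final partition (2 blocks): {s0} | {s2}.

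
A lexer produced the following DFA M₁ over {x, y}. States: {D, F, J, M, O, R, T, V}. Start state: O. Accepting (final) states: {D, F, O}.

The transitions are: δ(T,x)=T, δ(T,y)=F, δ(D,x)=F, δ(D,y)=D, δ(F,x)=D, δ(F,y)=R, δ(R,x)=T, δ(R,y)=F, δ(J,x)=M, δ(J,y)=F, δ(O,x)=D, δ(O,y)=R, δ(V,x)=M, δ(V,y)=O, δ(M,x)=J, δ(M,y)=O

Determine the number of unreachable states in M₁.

BFS from O reaches {D, F, O, R, T}; the 3 state(s) J, M, V are never visited.

3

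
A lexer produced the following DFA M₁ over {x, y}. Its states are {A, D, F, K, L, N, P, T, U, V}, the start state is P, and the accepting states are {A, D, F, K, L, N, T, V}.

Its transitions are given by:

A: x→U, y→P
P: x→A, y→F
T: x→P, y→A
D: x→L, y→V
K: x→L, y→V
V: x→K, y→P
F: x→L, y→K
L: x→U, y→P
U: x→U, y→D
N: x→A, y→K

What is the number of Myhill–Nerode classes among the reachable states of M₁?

6

Reachable states from the start: {A,D,F,K,L,P,U,V}. Unreachable: {N,T} — drop them.
Initial partition by acceptance: {A,D,F,K,L,V} | {P,U}.
Refine {A,D,F,K,L,V} on symbol x: members go to different blocks, giving {D,F,K,V} and {A,L}.
Split {D,F,K,V} by δ(·,x) → {D,F,K} and {V}.
On input y, block {D,F,K} splits into {D,K} and {F}.
Split {P,U} by δ(·,x) → {P} and {U}.
Stable partition: {D,K} | {P} | {A,L} | {V} | {F} | {U} — 6 equivalence classes.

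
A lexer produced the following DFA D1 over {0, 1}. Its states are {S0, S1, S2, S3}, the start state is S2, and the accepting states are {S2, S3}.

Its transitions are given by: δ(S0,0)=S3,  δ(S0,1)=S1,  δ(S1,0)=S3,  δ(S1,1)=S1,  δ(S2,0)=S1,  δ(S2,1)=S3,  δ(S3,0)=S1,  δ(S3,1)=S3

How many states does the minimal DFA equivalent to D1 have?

States {S0} cannot be reached from the start state, so discard them.
Initial partition by acceptance: {S2,S3} | {S1}.
Stable partition: {S2,S3} | {S1} — 2 equivalence classes.

2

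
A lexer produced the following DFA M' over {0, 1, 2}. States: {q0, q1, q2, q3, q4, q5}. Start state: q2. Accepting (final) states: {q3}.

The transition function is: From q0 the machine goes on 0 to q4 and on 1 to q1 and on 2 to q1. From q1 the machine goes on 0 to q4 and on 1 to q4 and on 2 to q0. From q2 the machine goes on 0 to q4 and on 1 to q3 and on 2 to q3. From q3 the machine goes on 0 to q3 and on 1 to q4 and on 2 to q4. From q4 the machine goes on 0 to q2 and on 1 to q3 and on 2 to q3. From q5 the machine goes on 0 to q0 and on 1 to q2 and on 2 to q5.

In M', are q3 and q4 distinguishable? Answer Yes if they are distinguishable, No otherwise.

Yes

States {q0,q1,q5} cannot be reached from the start state, so discard them.
Start with accepting vs non-accepting: {q3} | {q2,q4}.
No further refinement is possible. Final partition (2 blocks): {q3} | {q2,q4}.
q3 and q4 end up in different blocks, so they are distinguishable. For instance, the string 'ε' is accepted from only q3.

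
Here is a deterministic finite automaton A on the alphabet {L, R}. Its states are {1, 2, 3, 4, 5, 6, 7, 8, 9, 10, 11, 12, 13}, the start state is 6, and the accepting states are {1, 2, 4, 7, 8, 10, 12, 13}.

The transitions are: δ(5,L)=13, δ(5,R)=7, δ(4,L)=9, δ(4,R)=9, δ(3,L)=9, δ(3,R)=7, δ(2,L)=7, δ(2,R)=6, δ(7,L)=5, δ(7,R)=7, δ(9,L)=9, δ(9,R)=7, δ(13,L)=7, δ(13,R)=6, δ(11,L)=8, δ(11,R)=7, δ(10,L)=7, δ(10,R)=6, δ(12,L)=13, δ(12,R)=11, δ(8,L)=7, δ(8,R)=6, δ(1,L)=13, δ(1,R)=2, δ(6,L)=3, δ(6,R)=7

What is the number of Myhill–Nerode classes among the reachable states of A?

4

First remove the unreachable states {1,2,4,8,10,11,12}; 6 states remain.
Start with accepting vs non-accepting: {7,13} | {3,5,6,9}.
Refine {7,13} on symbol L: members go to different blocks, giving {7} and {13}.
Split {3,5,6,9} by δ(·,L) → {3,6,9} and {5}.
No further refinement is possible. Final partition (4 blocks): {7} | {3,6,9} | {13} | {5}.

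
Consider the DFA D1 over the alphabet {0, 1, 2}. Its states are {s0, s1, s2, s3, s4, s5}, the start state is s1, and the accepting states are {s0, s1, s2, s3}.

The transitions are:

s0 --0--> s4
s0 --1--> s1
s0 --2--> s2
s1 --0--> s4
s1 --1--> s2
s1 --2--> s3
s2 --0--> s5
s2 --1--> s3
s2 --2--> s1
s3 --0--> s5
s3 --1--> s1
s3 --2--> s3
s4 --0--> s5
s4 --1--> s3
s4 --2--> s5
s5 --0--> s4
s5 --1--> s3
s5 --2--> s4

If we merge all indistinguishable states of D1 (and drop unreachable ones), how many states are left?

2

States {s0} cannot be reached from the start state, so discard them.
P0 = {s1,s2,s3} | {s4,s5}.
The partition is now stable with 2 blocks: {s1,s2,s3} | {s4,s5}.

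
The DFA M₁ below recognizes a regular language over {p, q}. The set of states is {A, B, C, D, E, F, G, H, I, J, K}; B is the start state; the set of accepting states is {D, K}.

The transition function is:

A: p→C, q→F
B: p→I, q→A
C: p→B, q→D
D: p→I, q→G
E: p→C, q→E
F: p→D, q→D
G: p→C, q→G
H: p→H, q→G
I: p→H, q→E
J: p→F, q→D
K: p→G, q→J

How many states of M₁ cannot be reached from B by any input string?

2

No path from B leads to J, K; the other 9 states are all reachable.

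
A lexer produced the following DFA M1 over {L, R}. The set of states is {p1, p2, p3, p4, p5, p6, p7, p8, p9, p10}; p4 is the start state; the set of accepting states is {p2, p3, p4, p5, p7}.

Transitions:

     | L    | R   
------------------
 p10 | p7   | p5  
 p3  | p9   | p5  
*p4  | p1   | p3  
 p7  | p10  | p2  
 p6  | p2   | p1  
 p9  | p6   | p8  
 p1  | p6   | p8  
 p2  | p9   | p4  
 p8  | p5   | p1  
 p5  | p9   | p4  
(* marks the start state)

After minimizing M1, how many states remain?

Reachable states from the start: {p1,p2,p3,p4,p5,p6,p8,p9}. Unreachable: {p7,p10} — drop them.
P0 = {p2,p3,p4,p5} | {p1,p6,p8,p9}.
Split {p1,p6,p8,p9} by δ(·,L) → {p1,p9} and {p6,p8}.
No further refinement is possible. Final partition (3 blocks): {p2,p3,p4,p5} | {p1,p9} | {p6,p8}.

3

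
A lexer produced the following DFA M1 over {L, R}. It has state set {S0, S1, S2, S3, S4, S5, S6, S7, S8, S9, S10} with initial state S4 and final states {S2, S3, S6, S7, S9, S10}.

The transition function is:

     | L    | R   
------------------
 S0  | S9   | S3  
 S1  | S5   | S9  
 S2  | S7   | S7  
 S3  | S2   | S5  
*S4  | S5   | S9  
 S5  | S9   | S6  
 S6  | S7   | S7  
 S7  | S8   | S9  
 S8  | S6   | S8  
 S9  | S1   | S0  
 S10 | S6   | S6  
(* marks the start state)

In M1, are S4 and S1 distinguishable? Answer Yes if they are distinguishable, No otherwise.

Reachable states from the start: {S0,S1,S2,S3,S4,S5,S6,S7,S8,S9}. Unreachable: {S10} — drop them.
Initial partition by acceptance: {S2,S3,S6,S7,S9} | {S0,S1,S4,S5,S8}.
On input L, block {S2,S3,S6,S7,S9} splits into {S2,S3,S6} and {S7,S9}.
Refine {S2,S3,S6} on symbol L: members go to different blocks, giving {S2,S6} and {S3}.
Refine {S0,S1,S4,S5,S8} on symbol L: members go to different blocks, giving {S0,S5} and {S1,S4} and {S8}.
On input R, block {S0,S5} splits into {S0} and {S5}.
On input L, block {S7,S9} splits into {S7} and {S9}.
Stable partition: {S2,S6} | {S0} | {S7} | {S3} | {S1,S4} | {S8} | {S5} | {S9} — 8 equivalence classes.
S4 and S1 lie in the same block of the stable partition, so they are equivalent — no string distinguishes them.

No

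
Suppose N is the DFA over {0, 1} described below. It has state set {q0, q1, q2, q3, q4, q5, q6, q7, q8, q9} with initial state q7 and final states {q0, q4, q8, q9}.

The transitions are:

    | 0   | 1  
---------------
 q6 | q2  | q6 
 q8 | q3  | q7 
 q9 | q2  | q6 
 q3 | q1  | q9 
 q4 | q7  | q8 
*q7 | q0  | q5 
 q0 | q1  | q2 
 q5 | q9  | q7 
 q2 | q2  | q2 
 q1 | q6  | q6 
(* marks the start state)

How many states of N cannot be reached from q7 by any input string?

3

No path from q7 leads to q3, q4, q8; the other 7 states are all reachable.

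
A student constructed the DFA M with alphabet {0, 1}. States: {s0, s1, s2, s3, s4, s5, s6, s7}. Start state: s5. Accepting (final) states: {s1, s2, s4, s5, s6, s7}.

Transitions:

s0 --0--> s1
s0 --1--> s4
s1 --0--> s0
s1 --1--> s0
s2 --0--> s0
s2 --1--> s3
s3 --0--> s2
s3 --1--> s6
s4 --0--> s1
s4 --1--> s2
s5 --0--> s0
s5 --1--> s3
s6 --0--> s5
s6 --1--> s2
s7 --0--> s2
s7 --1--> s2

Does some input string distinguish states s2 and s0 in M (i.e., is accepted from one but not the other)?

Yes

Reachable states from the start: {s0,s1,s2,s3,s4,s5,s6}. Unreachable: {s7} — drop them.
Start with accepting vs non-accepting: {s1,s2,s4,s5,s6} | {s0,s3}.
Split {s1,s2,s4,s5,s6} by δ(·,0) → {s1,s2,s5} and {s4,s6}.
The partition is now stable with 3 blocks: {s1,s2,s5} | {s0,s3} | {s4,s6}.
s2 and s0 end up in different blocks, so they are distinguishable. For instance, the string 'ε' is accepted from only s2.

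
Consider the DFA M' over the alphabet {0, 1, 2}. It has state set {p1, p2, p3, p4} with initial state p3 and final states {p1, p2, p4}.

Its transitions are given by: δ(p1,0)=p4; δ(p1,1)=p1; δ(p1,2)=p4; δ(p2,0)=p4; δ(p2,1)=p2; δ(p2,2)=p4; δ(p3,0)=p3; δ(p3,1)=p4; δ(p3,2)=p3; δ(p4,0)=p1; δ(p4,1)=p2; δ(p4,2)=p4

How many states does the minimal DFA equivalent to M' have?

2

Every state is reachable, so we keep all 4.
Start with accepting vs non-accepting: {p1,p2,p4} | {p3}.
No further refinement is possible. Final partition (2 blocks): {p1,p2,p4} | {p3}.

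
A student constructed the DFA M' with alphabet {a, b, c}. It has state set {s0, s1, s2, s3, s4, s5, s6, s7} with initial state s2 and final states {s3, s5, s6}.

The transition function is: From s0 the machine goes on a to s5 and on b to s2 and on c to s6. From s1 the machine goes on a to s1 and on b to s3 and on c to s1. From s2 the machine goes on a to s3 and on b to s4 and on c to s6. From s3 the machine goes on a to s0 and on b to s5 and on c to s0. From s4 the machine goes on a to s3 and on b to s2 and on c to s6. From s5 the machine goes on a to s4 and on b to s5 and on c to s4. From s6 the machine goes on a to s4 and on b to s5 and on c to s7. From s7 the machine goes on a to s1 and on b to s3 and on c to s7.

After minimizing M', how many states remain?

4

Initial partition by acceptance: {s3,s5,s6} | {s0,s1,s2,s4,s7}.
On input a, block {s0,s1,s2,s4,s7} splits into {s0,s2,s4} and {s1,s7}.
Refine {s3,s5,s6} on symbol c: members go to different blocks, giving {s3,s5} and {s6}.
The partition is now stable with 4 blocks: {s3,s5} | {s0,s2,s4} | {s1,s7} | {s6}.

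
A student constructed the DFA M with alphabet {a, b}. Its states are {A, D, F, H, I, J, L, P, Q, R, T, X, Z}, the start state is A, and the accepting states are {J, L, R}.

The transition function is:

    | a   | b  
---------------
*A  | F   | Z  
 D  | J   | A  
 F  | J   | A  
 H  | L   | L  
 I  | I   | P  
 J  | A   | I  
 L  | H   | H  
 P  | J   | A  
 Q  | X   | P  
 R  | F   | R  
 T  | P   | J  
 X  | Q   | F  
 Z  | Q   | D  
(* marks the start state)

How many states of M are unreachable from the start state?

No path from A leads to H, L, R, T; the other 9 states are all reachable.

4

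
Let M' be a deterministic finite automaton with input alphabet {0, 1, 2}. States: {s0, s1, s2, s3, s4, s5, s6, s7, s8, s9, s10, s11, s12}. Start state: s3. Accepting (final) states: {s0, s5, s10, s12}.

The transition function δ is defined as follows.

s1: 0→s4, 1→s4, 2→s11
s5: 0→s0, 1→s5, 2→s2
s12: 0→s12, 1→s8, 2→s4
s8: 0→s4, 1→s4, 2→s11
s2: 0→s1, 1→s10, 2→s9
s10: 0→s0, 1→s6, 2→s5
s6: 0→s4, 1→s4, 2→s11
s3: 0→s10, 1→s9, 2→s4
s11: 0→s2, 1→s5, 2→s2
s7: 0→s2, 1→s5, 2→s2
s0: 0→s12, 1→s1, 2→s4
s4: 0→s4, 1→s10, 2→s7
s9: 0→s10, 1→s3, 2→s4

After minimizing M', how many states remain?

P0 = {s0,s5,s10,s12} | {s1,s2,s3,s4,s6,s7,s8,s9,s11}.
Split {s0,s5,s10,s12} by δ(·,1) → {s0,s10,s12} and {s5}.
Split {s0,s10,s12} by δ(·,2) → {s0,s12} and {s10}.
Refine {s1,s2,s3,s4,s6,s7,s8,s9,s11} on symbol 0: members go to different blocks, giving {s1,s2,s4,s6,s7,s8,s11} and {s3,s9}.
Split {s1,s2,s4,s6,s7,s8,s11} by δ(·,1) → {s1,s6,s8} and {s2,s4} and {s7,s11}.
On input 0, block {s2,s4} splits into {s2} and {s4}.
The partition is now stable with 8 blocks: {s0,s12} | {s1,s6,s8} | {s5} | {s10} | {s3,s9} | {s2} | {s7,s11} | {s4}.

8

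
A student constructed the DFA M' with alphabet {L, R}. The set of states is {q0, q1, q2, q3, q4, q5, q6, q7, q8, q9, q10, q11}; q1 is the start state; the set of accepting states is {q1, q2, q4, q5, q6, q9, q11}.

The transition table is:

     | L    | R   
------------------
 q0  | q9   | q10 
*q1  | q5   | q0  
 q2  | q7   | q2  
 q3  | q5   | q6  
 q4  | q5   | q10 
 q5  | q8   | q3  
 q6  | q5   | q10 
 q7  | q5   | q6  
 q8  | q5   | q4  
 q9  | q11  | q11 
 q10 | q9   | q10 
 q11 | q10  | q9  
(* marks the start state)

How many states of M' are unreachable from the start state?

BFS from q1 reaches {q0, q1, q3, q4, q5, q6, q8, q9, q10, q11}; the 2 state(s) q2, q7 are never visited.

2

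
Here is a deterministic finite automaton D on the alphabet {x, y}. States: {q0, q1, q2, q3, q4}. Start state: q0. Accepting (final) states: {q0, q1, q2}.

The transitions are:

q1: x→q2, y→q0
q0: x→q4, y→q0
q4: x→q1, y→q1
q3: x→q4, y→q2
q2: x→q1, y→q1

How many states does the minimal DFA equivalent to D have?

Reachable states from the start: {q0,q1,q2,q4}. Unreachable: {q3} — drop them.
P0 = {q0,q1,q2} | {q4}.
Split {q0,q1,q2} by δ(·,x) → {q1,q2} and {q0}.
Split {q1,q2} by δ(·,y) → {q1} and {q2}.
No further refinement is possible. Final partition (4 blocks): {q1} | {q4} | {q0} | {q2}.

4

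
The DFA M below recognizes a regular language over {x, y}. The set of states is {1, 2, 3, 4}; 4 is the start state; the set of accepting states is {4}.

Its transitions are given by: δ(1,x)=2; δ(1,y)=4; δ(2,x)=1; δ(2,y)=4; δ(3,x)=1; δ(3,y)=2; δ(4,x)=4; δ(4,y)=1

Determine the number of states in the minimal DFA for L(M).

First remove the unreachable states {3}; 3 states remain.
Initial partition by acceptance: {4} | {1,2}.
No further refinement is possible. Final partition (2 blocks): {4} | {1,2}.

2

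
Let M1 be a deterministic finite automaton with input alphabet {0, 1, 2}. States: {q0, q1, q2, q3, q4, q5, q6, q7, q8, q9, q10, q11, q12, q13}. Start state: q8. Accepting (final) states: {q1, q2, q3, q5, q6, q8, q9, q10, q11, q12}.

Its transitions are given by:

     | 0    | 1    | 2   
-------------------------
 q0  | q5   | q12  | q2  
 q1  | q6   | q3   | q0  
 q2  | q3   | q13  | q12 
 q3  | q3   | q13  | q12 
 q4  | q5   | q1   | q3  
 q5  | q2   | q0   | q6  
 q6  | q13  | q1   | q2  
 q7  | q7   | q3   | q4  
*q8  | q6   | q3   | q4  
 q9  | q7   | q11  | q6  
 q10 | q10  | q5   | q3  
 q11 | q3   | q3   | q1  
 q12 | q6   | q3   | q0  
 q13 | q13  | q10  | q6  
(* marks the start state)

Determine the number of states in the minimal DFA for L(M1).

7

First remove the unreachable states {q7,q9,q11}; 11 states remain.
Initial partition by acceptance: {q1,q2,q3,q5,q6,q8,q10,q12} | {q0,q4,q13}.
On input 0, block {q1,q2,q3,q5,q6,q8,q10,q12} splits into {q1,q2,q3,q5,q8,q10,q12} and {q6}.
Refine {q1,q2,q3,q5,q8,q10,q12} on symbol 0: members go to different blocks, giving {q2,q3,q5,q10} and {q1,q8,q12}.
Split {q2,q3,q5,q10} by δ(·,1) → {q2,q3,q5} and {q10}.
Refine {q2,q3,q5} on symbol 2: members go to different blocks, giving {q2,q3} and {q5}.
Split {q0,q4,q13} by δ(·,0) → {q0,q4} and {q13}.
No further refinement is possible. Final partition (7 blocks): {q2,q3} | {q0,q4} | {q6} | {q1,q8,q12} | {q10} | {q5} | {q13}.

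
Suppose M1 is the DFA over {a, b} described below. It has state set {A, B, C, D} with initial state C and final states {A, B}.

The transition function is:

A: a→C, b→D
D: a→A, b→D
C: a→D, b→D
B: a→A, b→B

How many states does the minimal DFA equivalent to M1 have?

3

First remove the unreachable states {B}; 3 states remain.
P0 = {A} | {C,D}.
Split {C,D} by δ(·,a) → {C} and {D}.
The partition is now stable with 3 blocks: {A} | {C} | {D}.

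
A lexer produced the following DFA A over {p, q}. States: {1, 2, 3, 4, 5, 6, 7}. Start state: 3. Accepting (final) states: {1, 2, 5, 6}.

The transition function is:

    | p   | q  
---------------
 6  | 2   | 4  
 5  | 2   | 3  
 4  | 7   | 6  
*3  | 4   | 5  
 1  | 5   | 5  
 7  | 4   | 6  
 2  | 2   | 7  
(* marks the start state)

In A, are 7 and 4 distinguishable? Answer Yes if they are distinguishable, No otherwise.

Reachable states from the start: {2,3,4,5,6,7}. Unreachable: {1} — drop them.
P0 = {2,5,6} | {3,4,7}.
The partition is now stable with 2 blocks: {2,5,6} | {3,4,7}.
7 and 4 lie in the same block of the stable partition, so they are equivalent — no string distinguishes them.

No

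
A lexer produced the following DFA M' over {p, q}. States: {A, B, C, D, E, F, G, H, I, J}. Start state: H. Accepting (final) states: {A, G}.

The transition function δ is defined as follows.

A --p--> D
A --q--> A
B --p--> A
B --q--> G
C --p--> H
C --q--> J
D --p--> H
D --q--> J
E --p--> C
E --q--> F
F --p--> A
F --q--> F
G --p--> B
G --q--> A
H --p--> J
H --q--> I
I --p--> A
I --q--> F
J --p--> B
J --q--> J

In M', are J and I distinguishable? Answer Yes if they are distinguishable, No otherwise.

Yes

Reachable states from the start: {A,B,D,F,G,H,I,J}. Unreachable: {C,E} — drop them.
Initial partition by acceptance: {A,G} | {B,D,F,H,I,J}.
Split {B,D,F,H,I,J} by δ(·,p) → {B,F,I} and {D,H,J}.
Split {A,G} by δ(·,p) → {A} and {G}.
Refine {B,F,I} on symbol q: members go to different blocks, giving {F,I} and {B}.
On input p, block {D,H,J} splits into {D,H} and {J}.
Split {D,H} by δ(·,p) → {D} and {H}.
Stable partition: {A} | {F,I} | {D} | {G} | {B} | {J} | {H} — 7 equivalence classes.
J and I end up in different blocks, so they are distinguishable. For instance, the string 'p' is accepted from only I.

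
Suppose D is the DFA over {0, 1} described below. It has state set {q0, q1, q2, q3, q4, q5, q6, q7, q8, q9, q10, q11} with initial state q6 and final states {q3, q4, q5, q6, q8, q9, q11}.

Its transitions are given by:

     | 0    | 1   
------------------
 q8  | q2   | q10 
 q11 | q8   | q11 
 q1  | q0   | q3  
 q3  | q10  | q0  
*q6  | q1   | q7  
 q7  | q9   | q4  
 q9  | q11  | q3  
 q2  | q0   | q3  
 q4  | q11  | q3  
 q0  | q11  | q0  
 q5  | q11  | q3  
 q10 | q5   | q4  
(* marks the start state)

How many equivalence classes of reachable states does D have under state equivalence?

7

Initial partition by acceptance: {q3,q4,q5,q6,q8,q9,q11} | {q0,q1,q2,q7,q10}.
Refine {q3,q4,q5,q6,q8,q9,q11} on symbol 0: members go to different blocks, giving {q4,q5,q9,q11} and {q3,q6,q8}.
Refine {q4,q5,q9,q11} on symbol 0: members go to different blocks, giving {q4,q5,q9} and {q11}.
Refine {q0,q1,q2,q7,q10} on symbol 0: members go to different blocks, giving {q1,q2} and {q7,q10} and {q0}.
On input 0, block {q3,q6,q8} splits into {q6,q8} and {q3}.
The partition is now stable with 7 blocks: {q4,q5,q9} | {q1,q2} | {q6,q8} | {q11} | {q7,q10} | {q0} | {q3}.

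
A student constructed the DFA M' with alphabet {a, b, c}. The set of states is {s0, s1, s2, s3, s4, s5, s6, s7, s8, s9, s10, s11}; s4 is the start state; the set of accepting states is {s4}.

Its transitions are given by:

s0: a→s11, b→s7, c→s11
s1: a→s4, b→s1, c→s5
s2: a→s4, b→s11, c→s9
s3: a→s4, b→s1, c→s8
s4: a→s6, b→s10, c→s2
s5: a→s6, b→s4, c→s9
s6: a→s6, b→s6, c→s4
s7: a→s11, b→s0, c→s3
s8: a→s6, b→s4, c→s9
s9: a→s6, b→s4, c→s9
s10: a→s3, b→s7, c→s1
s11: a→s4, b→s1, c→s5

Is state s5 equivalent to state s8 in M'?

Yes

All states are reachable from the start state.
Start with accepting vs non-accepting: {s4} | {s0,s1,s2,s3,s5,s6,s7,s8,s9,s10,s11}.
Refine {s0,s1,s2,s3,s5,s6,s7,s8,s9,s10,s11} on symbol a: members go to different blocks, giving {s0,s5,s6,s7,s8,s9,s10} and {s1,s2,s3,s11}.
On input a, block {s0,s5,s6,s7,s8,s9,s10} splits into {s5,s6,s8,s9} and {s0,s7,s10}.
Refine {s5,s6,s8,s9} on symbol b: members go to different blocks, giving {s5,s8,s9} and {s6}.
The partition is now stable with 5 blocks: {s4} | {s5,s8,s9} | {s1,s2,s3,s11} | {s0,s7,s10} | {s6}.
s5 and s8 lie in the same block of the stable partition, so they are equivalent — no string distinguishes them.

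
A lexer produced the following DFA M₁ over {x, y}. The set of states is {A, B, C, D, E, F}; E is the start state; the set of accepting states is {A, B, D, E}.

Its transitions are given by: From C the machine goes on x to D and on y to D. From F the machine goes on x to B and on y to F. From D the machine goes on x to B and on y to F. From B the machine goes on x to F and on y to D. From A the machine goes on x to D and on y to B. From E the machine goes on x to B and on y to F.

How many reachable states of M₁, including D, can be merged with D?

2

Reachable states from the start: {B,D,E,F}. Unreachable: {A,C} — drop them.
Initial partition by acceptance: {B,D,E} | {F}.
On input x, block {B,D,E} splits into {D,E} and {B}.
No further refinement is possible. Final partition (3 blocks): {D,E} | {F} | {B}.
The equivalence class containing D is {D,E}, of size 2.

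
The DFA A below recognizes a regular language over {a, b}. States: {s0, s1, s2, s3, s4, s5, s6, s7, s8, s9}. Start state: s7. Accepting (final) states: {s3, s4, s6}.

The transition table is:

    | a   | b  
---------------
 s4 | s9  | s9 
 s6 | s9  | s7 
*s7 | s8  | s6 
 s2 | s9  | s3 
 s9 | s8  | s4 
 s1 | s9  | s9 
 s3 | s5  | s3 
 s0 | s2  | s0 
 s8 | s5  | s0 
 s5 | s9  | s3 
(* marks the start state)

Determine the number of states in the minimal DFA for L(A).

5

First remove the unreachable states {s1}; 9 states remain.
Initial partition by acceptance: {s3,s4,s6} | {s0,s2,s5,s7,s8,s9}.
Split {s3,s4,s6} by δ(·,b) → {s4,s6} and {s3}.
Split {s0,s2,s5,s7,s8,s9} by δ(·,b) → {s0,s8} and {s2,s5} and {s7,s9}.
Stable partition: {s4,s6} | {s0,s8} | {s3} | {s2,s5} | {s7,s9} — 5 equivalence classes.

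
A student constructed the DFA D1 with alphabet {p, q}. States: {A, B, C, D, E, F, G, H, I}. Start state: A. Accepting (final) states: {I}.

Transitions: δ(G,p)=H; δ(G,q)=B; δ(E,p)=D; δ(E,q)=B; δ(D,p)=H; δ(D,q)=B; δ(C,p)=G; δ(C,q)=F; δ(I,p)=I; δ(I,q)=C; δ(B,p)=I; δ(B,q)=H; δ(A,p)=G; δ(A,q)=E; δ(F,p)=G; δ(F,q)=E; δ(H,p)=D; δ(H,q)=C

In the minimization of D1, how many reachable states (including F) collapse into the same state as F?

2

All states are reachable from the start state.
Initial partition by acceptance: {I} | {A,B,C,D,E,F,G,H}.
On input p, block {A,B,C,D,E,F,G,H} splits into {A,C,D,E,F,G,H} and {B}.
On input q, block {A,C,D,E,F,G,H} splits into {A,C,F,H} and {D,E,G}.
Refine {A,C,F,H} on symbol q: members go to different blocks, giving {A,F} and {C,H}.
On input p, block {D,E,G} splits into {D,G} and {E}.
On input q, block {C,H} splits into {C} and {H}.
The partition is now stable with 7 blocks: {I} | {A,F} | {B} | {D,G} | {C} | {E} | {H}.
State F belongs to the block {A,F}, which has 2 states.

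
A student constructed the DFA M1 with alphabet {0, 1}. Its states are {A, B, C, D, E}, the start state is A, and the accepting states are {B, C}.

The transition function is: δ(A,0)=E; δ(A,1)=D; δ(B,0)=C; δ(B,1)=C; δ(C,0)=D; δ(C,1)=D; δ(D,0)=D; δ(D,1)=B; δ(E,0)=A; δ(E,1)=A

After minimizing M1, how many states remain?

All states are reachable from the start state.
P0 = {B,C} | {A,D,E}.
Split {B,C} by δ(·,0) → {B} and {C}.
Refine {A,D,E} on symbol 1: members go to different blocks, giving {A,E} and {D}.
Refine {A,E} on symbol 1: members go to different blocks, giving {A} and {E}.
The partition is now stable with 5 blocks: {B} | {A} | {C} | {D} | {E}.

5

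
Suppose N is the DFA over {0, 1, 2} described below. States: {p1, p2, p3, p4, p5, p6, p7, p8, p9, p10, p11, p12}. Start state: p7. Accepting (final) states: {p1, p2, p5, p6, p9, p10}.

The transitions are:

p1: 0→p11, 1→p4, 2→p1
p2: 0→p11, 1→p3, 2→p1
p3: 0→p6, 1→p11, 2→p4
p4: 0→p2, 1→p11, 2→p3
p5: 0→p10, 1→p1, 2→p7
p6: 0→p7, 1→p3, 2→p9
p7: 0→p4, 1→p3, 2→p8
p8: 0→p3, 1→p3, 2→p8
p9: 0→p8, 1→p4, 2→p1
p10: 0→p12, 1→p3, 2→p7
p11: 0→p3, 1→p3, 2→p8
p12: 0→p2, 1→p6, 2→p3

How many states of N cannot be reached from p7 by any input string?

No path from p7 leads to p5, p10, p12; the other 9 states are all reachable.

3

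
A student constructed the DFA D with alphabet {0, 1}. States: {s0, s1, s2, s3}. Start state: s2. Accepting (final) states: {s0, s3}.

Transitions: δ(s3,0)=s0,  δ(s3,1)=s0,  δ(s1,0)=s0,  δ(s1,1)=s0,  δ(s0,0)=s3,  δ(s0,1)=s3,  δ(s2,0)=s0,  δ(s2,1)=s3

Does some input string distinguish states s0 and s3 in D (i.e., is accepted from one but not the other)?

No

First remove the unreachable states {s1}; 3 states remain.
Start with accepting vs non-accepting: {s0,s3} | {s2}.
Stable partition: {s0,s3} | {s2} — 2 equivalence classes.
s0 and s3 lie in the same block of the stable partition, so they are equivalent — no string distinguishes them.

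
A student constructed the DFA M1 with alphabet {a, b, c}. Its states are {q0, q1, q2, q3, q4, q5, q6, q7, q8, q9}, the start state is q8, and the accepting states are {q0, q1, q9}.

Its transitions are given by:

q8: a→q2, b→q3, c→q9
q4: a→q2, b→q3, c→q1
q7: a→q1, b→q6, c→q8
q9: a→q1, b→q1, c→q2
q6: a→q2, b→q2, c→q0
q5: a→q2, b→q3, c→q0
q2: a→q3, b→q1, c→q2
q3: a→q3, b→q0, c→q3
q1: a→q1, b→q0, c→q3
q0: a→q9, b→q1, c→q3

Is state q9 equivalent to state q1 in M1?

Yes

States {q4,q5,q6,q7} cannot be reached from the start state, so discard them.
Start with accepting vs non-accepting: {q0,q1,q9} | {q2,q3,q8}.
Split {q2,q3,q8} by δ(·,b) → {q2,q3} and {q8}.
The partition is now stable with 3 blocks: {q0,q1,q9} | {q2,q3} | {q8}.
q9 and q1 lie in the same block of the stable partition, so they are equivalent — no string distinguishes them.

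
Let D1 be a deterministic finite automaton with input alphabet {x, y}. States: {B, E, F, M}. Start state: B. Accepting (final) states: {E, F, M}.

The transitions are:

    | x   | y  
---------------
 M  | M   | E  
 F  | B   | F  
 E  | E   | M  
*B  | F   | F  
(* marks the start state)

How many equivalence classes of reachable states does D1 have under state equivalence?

First remove the unreachable states {E,M}; 2 states remain.
Start with accepting vs non-accepting: {F} | {B}.
Stable partition: {F} | {B} — 2 equivalence classes.

2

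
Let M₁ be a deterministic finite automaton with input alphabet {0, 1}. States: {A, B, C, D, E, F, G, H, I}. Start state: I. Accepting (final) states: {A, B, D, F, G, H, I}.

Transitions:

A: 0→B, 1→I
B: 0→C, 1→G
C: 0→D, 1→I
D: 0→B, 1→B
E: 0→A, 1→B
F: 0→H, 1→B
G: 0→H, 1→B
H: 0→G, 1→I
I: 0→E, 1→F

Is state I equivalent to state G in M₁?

No

All states are reachable from the start state.
Initial partition by acceptance: {A,B,D,F,G,H,I} | {C,E}.
Split {A,B,D,F,G,H,I} by δ(·,0) → {A,D,F,G,H} and {B,I}.
Refine {A,D,F,G,H} on symbol 0: members go to different blocks, giving {F,G,H} and {A,D}.
No further refinement is possible. Final partition (4 blocks): {F,G,H} | {C,E} | {B,I} | {A,D}.
I and G end up in different blocks, so they are distinguishable. For instance, the string '0' is accepted from only G.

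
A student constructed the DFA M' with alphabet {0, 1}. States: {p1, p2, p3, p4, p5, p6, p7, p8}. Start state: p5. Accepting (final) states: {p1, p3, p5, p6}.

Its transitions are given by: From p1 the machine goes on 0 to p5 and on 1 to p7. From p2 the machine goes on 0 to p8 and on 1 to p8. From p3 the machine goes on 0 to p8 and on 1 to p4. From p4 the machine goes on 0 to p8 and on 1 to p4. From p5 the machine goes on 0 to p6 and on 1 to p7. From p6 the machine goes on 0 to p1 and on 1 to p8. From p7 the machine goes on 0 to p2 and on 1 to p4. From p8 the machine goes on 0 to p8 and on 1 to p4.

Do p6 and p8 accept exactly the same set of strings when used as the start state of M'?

No

States {p3} cannot be reached from the start state, so discard them.
P0 = {p1,p5,p6} | {p2,p4,p7,p8}.
The partition is now stable with 2 blocks: {p1,p5,p6} | {p2,p4,p7,p8}.
p6 and p8 end up in different blocks, so they are distinguishable. For instance, the string 'ε' is accepted from only p6.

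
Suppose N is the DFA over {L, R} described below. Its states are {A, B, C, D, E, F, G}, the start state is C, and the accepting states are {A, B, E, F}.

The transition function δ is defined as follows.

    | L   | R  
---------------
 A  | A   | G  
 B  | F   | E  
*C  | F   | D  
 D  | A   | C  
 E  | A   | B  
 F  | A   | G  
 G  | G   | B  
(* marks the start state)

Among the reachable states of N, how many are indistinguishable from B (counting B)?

All states are reachable from the start state.
P0 = {A,B,E,F} | {C,D,G}.
Refine {A,B,E,F} on symbol R: members go to different blocks, giving {A,F} and {B,E}.
On input L, block {C,D,G} splits into {C,D} and {G}.
No further refinement is possible. Final partition (4 blocks): {A,F} | {C,D} | {B,E} | {G}.
State B belongs to the block {B,E}, which has 2 states.

2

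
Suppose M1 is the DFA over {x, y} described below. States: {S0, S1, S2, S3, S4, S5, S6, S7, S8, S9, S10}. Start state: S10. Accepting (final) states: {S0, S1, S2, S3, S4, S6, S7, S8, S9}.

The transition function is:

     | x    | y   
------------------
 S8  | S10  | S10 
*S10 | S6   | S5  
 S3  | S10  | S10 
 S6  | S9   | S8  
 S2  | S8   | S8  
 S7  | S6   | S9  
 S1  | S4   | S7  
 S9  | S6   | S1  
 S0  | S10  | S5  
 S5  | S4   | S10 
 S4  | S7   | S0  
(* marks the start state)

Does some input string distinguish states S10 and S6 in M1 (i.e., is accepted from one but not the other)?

Yes

First remove the unreachable states {S2,S3}; 9 states remain.
P0 = {S0,S1,S4,S6,S7,S8,S9} | {S5,S10}.
On input x, block {S0,S1,S4,S6,S7,S8,S9} splits into {S1,S4,S6,S7,S9} and {S0,S8}.
Refine {S1,S4,S6,S7,S9} on symbol y: members go to different blocks, giving {S1,S7,S9} and {S4,S6}.
The partition is now stable with 4 blocks: {S1,S7,S9} | {S5,S10} | {S0,S8} | {S4,S6}.
S10 and S6 end up in different blocks, so they are distinguishable. For instance, the string 'ε' is accepted from only S6.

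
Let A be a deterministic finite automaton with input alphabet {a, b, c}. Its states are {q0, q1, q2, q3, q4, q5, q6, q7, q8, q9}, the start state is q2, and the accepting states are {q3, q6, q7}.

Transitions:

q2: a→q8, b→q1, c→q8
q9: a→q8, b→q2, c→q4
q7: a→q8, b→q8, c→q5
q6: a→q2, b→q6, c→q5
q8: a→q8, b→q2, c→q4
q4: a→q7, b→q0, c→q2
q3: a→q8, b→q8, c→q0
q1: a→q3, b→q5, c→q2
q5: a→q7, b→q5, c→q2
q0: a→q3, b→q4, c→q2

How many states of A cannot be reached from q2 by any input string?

2

BFS from q2 reaches {q0, q1, q2, q3, q4, q5, q7, q8}; the 2 state(s) q6, q9 are never visited.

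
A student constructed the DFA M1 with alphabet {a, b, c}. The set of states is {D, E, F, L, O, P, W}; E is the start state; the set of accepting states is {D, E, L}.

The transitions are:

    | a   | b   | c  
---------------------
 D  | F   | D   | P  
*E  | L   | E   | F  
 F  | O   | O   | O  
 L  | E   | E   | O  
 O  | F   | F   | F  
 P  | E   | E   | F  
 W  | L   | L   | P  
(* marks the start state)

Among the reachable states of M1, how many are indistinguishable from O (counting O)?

States {D,P,W} cannot be reached from the start state, so discard them.
P0 = {E,L} | {F,O}.
No further refinement is possible. Final partition (2 blocks): {E,L} | {F,O}.
The equivalence class containing O is {F,O}, of size 2.

2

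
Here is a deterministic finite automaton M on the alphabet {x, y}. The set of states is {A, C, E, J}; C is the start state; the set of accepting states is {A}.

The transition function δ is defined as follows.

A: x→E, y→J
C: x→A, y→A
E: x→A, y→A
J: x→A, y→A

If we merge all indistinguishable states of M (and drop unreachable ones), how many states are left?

Initial partition by acceptance: {A} | {C,E,J}.
No further refinement is possible. Final partition (2 blocks): {A} | {C,E,J}.

2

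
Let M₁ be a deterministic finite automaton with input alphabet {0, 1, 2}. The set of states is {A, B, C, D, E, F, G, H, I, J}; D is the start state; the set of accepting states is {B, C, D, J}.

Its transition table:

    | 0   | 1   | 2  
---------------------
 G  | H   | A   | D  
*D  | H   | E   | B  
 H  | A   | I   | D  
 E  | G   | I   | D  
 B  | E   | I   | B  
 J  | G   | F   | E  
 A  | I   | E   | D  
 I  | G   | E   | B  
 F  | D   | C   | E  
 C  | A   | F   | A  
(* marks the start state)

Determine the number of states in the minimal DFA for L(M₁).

2

States {C,F,J} cannot be reached from the start state, so discard them.
Start with accepting vs non-accepting: {B,D} | {A,E,G,H,I}.
Stable partition: {B,D} | {A,E,G,H,I} — 2 equivalence classes.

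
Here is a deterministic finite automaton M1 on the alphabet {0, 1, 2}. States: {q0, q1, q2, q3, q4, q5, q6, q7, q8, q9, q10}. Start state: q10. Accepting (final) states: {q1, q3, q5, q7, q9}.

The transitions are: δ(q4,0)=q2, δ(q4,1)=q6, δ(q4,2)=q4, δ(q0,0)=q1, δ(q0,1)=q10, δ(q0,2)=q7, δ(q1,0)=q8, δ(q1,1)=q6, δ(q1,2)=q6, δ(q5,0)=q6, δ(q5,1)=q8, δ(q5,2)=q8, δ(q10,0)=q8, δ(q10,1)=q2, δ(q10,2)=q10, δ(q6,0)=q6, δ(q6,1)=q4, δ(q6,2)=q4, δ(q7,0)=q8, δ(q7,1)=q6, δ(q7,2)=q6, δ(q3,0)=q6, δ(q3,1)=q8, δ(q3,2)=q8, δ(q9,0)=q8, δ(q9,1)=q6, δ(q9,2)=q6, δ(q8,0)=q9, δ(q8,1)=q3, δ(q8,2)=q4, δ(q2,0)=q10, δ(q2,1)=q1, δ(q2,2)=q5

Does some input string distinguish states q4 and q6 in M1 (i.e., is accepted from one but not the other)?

Yes

Reachable states from the start: {q1,q2,q3,q4,q5,q6,q8,q9,q10}. Unreachable: {q0,q7} — drop them.
P0 = {q1,q3,q5,q9} | {q2,q4,q6,q8,q10}.
Split {q2,q4,q6,q8,q10} by δ(·,0) → {q2,q4,q6,q10} and {q8}.
On input 0, block {q1,q3,q5,q9} splits into {q1,q9} and {q3,q5}.
On input 0, block {q2,q4,q6,q10} splits into {q2,q4,q6} and {q10}.
On input 0, block {q2,q4,q6} splits into {q4,q6} and {q2}.
Split {q4,q6} by δ(·,0) → {q4} and {q6}.
Stable partition: {q1,q9} | {q4} | {q8} | {q3,q5} | {q10} | {q2} | {q6} — 7 equivalence classes.
q4 and q6 end up in different blocks, so they are distinguishable. For instance, the string '01' is accepted from only q4.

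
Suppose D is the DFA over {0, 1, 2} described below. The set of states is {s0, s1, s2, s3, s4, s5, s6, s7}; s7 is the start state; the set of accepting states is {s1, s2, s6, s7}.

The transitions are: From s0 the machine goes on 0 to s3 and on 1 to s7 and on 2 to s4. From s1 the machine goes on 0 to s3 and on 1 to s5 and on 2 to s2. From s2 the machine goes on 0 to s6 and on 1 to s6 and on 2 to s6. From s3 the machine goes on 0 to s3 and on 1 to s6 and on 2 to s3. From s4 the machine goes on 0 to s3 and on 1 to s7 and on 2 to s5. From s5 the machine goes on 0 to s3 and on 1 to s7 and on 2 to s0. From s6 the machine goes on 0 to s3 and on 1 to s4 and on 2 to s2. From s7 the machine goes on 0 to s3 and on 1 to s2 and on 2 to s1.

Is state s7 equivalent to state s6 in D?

All states are reachable from the start state.
Initial partition by acceptance: {s1,s2,s6,s7} | {s0,s3,s4,s5}.
Split {s1,s2,s6,s7} by δ(·,0) → {s1,s6,s7} and {s2}.
On input 1, block {s1,s6,s7} splits into {s1,s6} and {s7}.
On input 1, block {s0,s3,s4,s5} splits into {s0,s4,s5} and {s3}.
Stable partition: {s1,s6} | {s0,s4,s5} | {s2} | {s7} | {s3} — 5 equivalence classes.
s7 and s6 end up in different blocks, so they are distinguishable. For instance, the string '1' is accepted from only s7.

No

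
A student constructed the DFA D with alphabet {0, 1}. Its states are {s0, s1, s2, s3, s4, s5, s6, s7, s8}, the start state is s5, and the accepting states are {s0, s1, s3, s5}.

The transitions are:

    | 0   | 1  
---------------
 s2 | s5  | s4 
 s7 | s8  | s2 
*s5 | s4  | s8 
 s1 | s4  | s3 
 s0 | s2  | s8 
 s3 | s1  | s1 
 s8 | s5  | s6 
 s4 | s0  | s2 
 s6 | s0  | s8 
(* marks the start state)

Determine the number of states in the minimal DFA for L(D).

States {s1,s3,s7} cannot be reached from the start state, so discard them.
Start with accepting vs non-accepting: {s0,s5} | {s2,s4,s6,s8}.
No further refinement is possible. Final partition (2 blocks): {s0,s5} | {s2,s4,s6,s8}.

2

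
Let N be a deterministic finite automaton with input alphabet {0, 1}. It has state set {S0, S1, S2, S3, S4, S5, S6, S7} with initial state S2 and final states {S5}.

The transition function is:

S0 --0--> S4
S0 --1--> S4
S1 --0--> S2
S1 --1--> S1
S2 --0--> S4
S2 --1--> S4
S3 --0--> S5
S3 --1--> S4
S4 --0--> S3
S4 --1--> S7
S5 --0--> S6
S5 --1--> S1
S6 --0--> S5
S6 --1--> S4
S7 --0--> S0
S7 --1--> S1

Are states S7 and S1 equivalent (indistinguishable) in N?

Every state is reachable, so we keep all 8.
Initial partition by acceptance: {S5} | {S0,S1,S2,S3,S4,S6,S7}.
Refine {S0,S1,S2,S3,S4,S6,S7} on symbol 0: members go to different blocks, giving {S0,S1,S2,S4,S7} and {S3,S6}.
On input 0, block {S0,S1,S2,S4,S7} splits into {S0,S1,S2,S7} and {S4}.
Split {S0,S1,S2,S7} by δ(·,0) → {S0,S2} and {S1,S7}.
The partition is now stable with 5 blocks: {S5} | {S0,S2} | {S3,S6} | {S4} | {S1,S7}.
S7 and S1 lie in the same block of the stable partition, so they are equivalent — no string distinguishes them.

Yes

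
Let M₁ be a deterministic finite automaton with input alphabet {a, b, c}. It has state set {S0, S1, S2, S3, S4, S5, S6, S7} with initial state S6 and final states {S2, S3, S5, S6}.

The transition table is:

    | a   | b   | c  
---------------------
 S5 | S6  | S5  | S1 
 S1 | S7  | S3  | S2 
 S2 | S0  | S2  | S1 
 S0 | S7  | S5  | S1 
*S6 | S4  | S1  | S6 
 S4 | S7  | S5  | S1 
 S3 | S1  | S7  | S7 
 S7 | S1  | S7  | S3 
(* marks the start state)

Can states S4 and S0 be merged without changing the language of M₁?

Start with accepting vs non-accepting: {S2,S3,S5,S6} | {S0,S1,S4,S7}.
Refine {S2,S3,S5,S6} on symbol a: members go to different blocks, giving {S2,S3,S6} and {S5}.
Refine {S2,S3,S6} on symbol b: members go to different blocks, giving {S3,S6} and {S2}.
Refine {S3,S6} on symbol c: members go to different blocks, giving {S3} and {S6}.
Split {S0,S1,S4,S7} by δ(·,b) → {S0,S4} and {S1} and {S7}.
The partition is now stable with 7 blocks: {S3} | {S0,S4} | {S5} | {S2} | {S6} | {S1} | {S7}.
S4 and S0 lie in the same block of the stable partition, so they are equivalent — no string distinguishes them.

Yes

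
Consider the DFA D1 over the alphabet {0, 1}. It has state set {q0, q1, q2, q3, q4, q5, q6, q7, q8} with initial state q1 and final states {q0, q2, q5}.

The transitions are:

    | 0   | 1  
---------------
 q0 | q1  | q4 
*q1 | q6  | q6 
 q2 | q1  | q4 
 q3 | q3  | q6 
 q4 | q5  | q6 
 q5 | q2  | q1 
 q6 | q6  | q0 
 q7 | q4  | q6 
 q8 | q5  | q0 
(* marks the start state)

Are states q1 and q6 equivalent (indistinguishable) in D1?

No

Reachable states from the start: {q0,q1,q2,q4,q5,q6}. Unreachable: {q3,q7,q8} — drop them.
Initial partition by acceptance: {q0,q2,q5} | {q1,q4,q6}.
Refine {q0,q2,q5} on symbol 0: members go to different blocks, giving {q0,q2} and {q5}.
Split {q1,q4,q6} by δ(·,0) → {q1,q6} and {q4}.
Refine {q1,q6} on symbol 1: members go to different blocks, giving {q1} and {q6}.
No further refinement is possible. Final partition (5 blocks): {q0,q2} | {q1} | {q5} | {q4} | {q6}.
q1 and q6 end up in different blocks, so they are distinguishable. For instance, the string '1' is accepted from only q6.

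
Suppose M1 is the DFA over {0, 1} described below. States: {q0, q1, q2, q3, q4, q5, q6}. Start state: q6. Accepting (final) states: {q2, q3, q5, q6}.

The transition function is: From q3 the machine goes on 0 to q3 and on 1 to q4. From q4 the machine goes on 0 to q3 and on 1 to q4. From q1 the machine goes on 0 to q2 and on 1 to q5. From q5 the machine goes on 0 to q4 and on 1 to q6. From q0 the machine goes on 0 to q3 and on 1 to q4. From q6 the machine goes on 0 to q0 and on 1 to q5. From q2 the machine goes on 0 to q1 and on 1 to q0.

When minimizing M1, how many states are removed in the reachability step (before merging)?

Starting at q6 and following transitions, the reachable set is {q0, q3, q4, q5, q6}. That leaves q1, q2 unreachable — 2 in total.

2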